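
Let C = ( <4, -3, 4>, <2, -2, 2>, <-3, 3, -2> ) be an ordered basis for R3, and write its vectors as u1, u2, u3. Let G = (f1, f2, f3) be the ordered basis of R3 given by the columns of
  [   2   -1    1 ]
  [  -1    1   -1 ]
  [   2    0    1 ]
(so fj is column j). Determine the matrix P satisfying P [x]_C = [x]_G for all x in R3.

[[1, 0, 0], [0, 0, 1], [2, 2, -2]]

Take x = uj: its C-coordinates are the j-th standard unit vector, so P e_j — column j of P — equals [uj]_G.
u1 = f1 + 0·f2 + 2f3, giving column 1 = <1, 0, 2>; repeating for each j gives P = [[1, 0, 0], [0, 0, 1], [2, 2, -2]].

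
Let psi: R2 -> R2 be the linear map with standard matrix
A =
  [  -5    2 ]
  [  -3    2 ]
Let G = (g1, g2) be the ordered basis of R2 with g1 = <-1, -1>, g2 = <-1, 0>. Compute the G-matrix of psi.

[[-1, -3], [-2, -2]]

With P the matrix whose columns are g1, g2, [psi]_G = P^(-1) A P.
Column by column: psi(g1) = A g1 = <3, 1>; its G-coordinates <-1, -2> give column 1.
Continuing for each basis vector yields [psi]_G = [[-1, -3], [-2, -2]].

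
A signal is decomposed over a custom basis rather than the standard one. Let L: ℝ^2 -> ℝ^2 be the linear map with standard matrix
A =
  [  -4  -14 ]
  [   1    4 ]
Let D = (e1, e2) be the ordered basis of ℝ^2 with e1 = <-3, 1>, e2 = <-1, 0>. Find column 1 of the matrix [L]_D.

<1, -1>

Column 1 of [L]_D is the D-coordinate vector of L(e1).
In standard coordinates L(e1) = A e1 = <-2, 1>.
Converting to D: <-2, 1> = e1 - e2, so the coordinate vector is <1, -1>.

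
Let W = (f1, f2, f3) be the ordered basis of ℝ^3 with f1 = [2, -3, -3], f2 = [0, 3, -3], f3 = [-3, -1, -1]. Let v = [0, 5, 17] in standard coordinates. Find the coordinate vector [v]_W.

[-3, -2, -2]

Write v = c_1 f1 + ... + c_3 f3 and solve for the c_i.
Gaussian elimination on [M | v] yields c = (-3, -2, -2).
Check: -3f1 - 2f2 - 2f3 = [0, 5, 17].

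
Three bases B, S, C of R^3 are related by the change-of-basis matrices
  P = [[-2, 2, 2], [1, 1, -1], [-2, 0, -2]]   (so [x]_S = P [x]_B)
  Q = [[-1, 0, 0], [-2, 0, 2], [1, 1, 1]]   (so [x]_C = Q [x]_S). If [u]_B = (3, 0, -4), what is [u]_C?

(14, 32, -5)

First [u]_S = P [u]_B = (-14, 7, 2).
Then [u]_C = Q [u]_S = (14, 32, -5).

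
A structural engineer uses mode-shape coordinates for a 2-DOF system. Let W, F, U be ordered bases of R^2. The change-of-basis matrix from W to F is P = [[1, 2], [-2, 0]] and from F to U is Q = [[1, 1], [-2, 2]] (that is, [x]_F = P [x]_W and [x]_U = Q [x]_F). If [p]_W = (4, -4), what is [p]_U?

Composing the changes, [p]_U = Q P [p]_W.
Q P = [[-1, 2], [-6, -4]]; applying this to (4, -4) gives (-12, -8).

(-12, -8)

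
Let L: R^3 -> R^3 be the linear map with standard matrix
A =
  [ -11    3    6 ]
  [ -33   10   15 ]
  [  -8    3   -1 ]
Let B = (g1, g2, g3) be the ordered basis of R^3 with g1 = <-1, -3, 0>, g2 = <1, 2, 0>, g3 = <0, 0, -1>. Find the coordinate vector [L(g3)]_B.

Column 3 of [L]_B is the B-coordinate vector of L(g3).
In standard coordinates L(g3) = A g3 = <-6, -15, 1>.
Converting to B: <-6, -15, 1> = 3g1 - 3g2 - g3, so the coordinate vector is <3, -3, -1>.

<3, -3, -1>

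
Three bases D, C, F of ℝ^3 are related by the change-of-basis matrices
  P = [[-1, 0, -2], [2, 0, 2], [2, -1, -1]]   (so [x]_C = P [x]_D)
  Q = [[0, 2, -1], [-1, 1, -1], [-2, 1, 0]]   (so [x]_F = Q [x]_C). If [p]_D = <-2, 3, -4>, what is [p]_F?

First [p]_C = P [p]_D = <10, -12, -3>.
Then [p]_F = Q [p]_C = <-21, -19, -32>.

<-21, -19, -32>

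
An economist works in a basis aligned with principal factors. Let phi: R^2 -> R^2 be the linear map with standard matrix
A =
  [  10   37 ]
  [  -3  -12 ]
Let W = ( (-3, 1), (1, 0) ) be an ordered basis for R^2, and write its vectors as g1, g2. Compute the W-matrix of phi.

The j-th column of [phi]_W is [phi(gj)]_W.
phi(g1) = A g1 = (7, -3) = -3g1 - 2g2, so column 1 is (-3, -2).
Repeating for g2 and assembling the columns gives [[-3, -3], [-2, 1]].

[[-3, -3], [-2, 1]]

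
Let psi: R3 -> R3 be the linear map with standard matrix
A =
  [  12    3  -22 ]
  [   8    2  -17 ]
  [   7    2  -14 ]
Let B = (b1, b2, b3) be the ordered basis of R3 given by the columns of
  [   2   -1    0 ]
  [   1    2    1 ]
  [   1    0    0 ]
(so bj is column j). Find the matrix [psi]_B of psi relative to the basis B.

[[2, -3, 2], [-1, 0, 1], [1, -1, -2]]

The j-th column of [psi]_B is [psi(bj)]_B.
psi(b1) = A b1 = <5, 1, 2> = 2b1 - b2 + b3, so column 1 is <2, -1, 1>.
Repeating for b2, b3 and assembling the columns gives [[2, -3, 2], [-1, 0, 1], [1, -1, -2]].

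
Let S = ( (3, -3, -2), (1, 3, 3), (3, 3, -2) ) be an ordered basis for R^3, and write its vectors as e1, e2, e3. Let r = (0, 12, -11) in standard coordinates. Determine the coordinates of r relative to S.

We seek scalars with c_1 e1 + ... + c_3 e3 = r; equivalently solve M c = r where the columns of M are e1, ..., e3.
Row-reducing the augmented matrix [M | r] gives c = (-3, -3, 4).
Check: -3e1 - 3e2 + 4e3 = (0, 12, -11).

(-3, -3, 4)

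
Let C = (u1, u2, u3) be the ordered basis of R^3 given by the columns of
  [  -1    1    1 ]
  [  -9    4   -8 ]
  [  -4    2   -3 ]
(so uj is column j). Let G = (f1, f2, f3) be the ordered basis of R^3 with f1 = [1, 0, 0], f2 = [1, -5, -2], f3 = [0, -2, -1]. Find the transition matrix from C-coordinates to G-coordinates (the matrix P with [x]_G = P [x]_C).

Column j of P is [uj]_G, since P maps C-coordinates to G-coordinates.
Expressing u1 in G: u1 = -2f1 + f2 + 2f3, so column 1 of P is [-2, 1, 2].
Doing the same for each uj gives P = [[-2, 1, -1], [1, 0, 2], [2, -2, -1]].

[[-2, 1, -1], [1, 0, 2], [2, -2, -1]]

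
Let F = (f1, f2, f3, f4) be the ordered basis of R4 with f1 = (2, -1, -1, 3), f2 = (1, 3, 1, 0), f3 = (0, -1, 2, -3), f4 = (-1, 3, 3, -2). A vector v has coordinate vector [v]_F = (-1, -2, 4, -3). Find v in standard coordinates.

(-1, -18, -2, -9)

The coordinates say v = -f1 - 2f2 + 4f3 - 3f4; adding the scaled basis vectors gives (-1, -18, -2, -9).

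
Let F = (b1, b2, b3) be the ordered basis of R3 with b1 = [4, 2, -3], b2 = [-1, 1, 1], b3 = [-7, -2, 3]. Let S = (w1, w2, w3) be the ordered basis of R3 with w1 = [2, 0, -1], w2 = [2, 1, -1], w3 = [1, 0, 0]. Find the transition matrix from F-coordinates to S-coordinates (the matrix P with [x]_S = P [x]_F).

Column j of P is [bj]_S, since P maps F-coordinates to S-coordinates.
Expressing b1 in S: b1 = w1 + 2w2 - 2w3, so column 1 of P is [1, 2, -2].
Doing the same for each bj gives P = [[1, -2, -1], [2, 1, -2], [-2, 1, -1]].

[[1, -2, -1], [2, 1, -2], [-2, 1, -1]]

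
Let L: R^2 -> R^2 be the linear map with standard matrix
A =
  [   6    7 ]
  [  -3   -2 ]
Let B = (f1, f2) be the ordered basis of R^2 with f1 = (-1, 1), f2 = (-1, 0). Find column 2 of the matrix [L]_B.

Column 2 of [L]_B is the B-coordinate vector of L(f2).
In standard coordinates L(f2) = A f2 = (-6, 3).
Converting to B: (-6, 3) = 3f1 + 3f2, so the coordinate vector is (3, 3).

(3, 3)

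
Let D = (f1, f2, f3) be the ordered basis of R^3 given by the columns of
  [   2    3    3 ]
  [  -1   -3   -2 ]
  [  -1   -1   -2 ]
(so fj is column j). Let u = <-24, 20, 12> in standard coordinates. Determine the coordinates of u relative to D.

[u]_D is the unique c with M c = u, where M has columns f1, ..., f3.
Row-reducing the augmented matrix [M | u] gives c = (0, -4, -4).
Check: 0·f1 - 4f2 - 4f3 = <-24, 20, 12>.

<0, -4, -4>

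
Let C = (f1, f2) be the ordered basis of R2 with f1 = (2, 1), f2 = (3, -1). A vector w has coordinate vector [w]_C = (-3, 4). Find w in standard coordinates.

(6, -7)

The coordinates say w = -3f1 + 4f2; adding the scaled basis vectors gives (6, -7).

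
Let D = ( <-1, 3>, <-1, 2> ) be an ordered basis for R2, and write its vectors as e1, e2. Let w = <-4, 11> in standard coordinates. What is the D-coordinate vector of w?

We seek scalars with c_1 e1 + c_2 e2 = w; equivalently solve M c = w where the columns of M are e1, e2.
System: -c_1 - c_2 = -4, 3c_1 + 2c_2 = 11; solving gives c_1 = 3, c_2 = 1.
Check: 3e1 + e2 = <-4, 11>.

<3, 1>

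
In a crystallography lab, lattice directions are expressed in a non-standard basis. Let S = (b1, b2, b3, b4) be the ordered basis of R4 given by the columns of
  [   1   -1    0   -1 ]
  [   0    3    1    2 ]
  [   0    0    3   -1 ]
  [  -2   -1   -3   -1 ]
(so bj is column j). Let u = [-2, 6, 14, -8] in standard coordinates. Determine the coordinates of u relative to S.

Write u = c_1 b1 + ... + c_4 b4 and solve for the c_i.
Solving this 4x4 system gives c = (-2, 2, 4, -2).
Check: -2b1 + 2b2 + 4b3 - 2b4 = [-2, 6, 14, -8].

[-2, 2, 4, -2]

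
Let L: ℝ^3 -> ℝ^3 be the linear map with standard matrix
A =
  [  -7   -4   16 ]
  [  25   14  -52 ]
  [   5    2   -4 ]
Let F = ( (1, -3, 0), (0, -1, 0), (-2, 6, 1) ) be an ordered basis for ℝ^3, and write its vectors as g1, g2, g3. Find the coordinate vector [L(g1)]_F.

Column 1 of [L]_F is the F-coordinate vector of L(g1).
In standard coordinates L(g1) = A g1 = (5, -17, -1).
Converting to F: (5, -17, -1) = 3g1 + 2g2 - g3, so the coordinate vector is (3, 2, -1).

(3, 2, -1)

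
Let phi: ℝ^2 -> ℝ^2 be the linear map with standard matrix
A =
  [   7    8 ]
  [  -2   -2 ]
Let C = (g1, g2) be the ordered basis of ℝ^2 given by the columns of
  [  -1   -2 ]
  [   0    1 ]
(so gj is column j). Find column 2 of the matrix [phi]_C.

<2, 2>

Column 2 of [phi]_C is the C-coordinate vector of phi(g2).
In standard coordinates phi(g2) = A g2 = <-6, 2>.
Converting to C: <-6, 2> = 2g1 + 2g2, so the coordinate vector is <2, 2>.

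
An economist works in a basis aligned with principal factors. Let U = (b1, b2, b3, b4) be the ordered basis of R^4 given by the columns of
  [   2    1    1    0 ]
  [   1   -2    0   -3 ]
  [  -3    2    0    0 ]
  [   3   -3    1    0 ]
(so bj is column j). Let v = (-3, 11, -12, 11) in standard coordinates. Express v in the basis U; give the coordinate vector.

(2, -3, -4, -1)

We seek scalars with c_1 b1 + ... + c_4 b4 = v; equivalently solve M c = v where the columns of M are b1, ..., b4.
Row-reducing the augmented matrix [M | v] gives c = (2, -3, -4, -1).
Check: 2b1 - 3b2 - 4b3 - b4 = (-3, 11, -12, 11).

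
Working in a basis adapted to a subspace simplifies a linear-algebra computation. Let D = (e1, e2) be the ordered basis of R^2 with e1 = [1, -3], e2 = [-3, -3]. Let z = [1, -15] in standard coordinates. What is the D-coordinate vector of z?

[z]_D is the unique c with M c = z, where M has columns e1, e2.
System: c_1 - 3c_2 = 1, -3c_1 - 3c_2 = -15; solving gives c_1 = 4, c_2 = 1.
Check: 4e1 + e2 = [1, -15].

[4, 1]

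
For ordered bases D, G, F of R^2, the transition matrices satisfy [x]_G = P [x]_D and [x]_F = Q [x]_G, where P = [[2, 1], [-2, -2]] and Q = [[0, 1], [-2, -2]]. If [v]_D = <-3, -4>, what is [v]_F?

<14, -8>

Composing the changes, [v]_F = Q P [v]_D.
Q P = [[-2, -2], [0, 2]]; applying this to <-3, -4> gives <14, -8>.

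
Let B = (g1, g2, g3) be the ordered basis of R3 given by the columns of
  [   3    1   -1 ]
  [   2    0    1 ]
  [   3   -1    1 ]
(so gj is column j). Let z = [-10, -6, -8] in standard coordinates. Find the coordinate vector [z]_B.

[-3, -1, 0]

[z]_B is the unique c with M c = z, where M has columns g1, ..., g3.
Row-reducing the augmented matrix [M | z] gives c = (-3, -1, 0).
Check: -3g1 - g2 + 0·g3 = [-10, -6, -8].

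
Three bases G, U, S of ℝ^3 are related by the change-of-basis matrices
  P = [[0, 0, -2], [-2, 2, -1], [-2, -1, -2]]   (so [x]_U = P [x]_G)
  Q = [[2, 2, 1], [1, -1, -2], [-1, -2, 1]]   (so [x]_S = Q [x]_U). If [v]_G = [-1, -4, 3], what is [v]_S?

Apply P to get U-coordinates [-6, -9, 0], then Q to get S-coordinates.
The result is [v]_S = [-30, 3, 24].

[-30, 3, 24]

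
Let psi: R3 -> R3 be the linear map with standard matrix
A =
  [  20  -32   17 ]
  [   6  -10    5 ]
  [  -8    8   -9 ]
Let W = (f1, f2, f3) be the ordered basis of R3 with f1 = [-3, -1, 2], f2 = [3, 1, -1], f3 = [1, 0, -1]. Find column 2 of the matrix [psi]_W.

[-2, 1, 2]

Compute psi(f2) = A f2 = [11, 3, -7] in standard coordinates.
Then write this in W-coordinates: solve for y in y_1 f1 + ... + y_3 f3 = [11, 3, -7].
This gives y = [-2, 1, 2], which is column 2 of [psi]_W.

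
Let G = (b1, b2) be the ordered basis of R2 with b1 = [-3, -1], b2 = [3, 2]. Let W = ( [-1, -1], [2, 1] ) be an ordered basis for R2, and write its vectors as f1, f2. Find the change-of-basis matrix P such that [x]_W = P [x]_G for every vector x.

Let M have columns bj and N have columns fj. Then for every x, N [x]_W = x = M [x]_G, so P = N^(-1) M.
Since det N = 1, N^(-1) has integer entries; multiplying gives P = [[-1, -1], [-2, 1]].

[[-1, -1], [-2, 1]]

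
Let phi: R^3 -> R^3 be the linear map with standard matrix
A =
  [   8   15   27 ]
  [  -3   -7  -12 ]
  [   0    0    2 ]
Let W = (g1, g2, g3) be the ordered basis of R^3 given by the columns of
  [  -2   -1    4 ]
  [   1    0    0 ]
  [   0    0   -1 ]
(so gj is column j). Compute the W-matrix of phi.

[[-1, 3, 0], [3, 2, 3], [0, 0, 2]]

With P the matrix whose columns are g1, ..., g3, [phi]_W = P^(-1) A P.
Column by column: phi(g1) = A g1 = <-1, -1, 0>; its W-coordinates <-1, 3, 0> give column 1.
Continuing for each basis vector yields [phi]_W = [[-1, 3, 0], [3, 2, 3], [0, 0, 2]].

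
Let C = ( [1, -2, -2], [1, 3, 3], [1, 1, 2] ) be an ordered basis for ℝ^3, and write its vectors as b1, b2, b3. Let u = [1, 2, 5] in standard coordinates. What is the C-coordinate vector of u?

Write u = c_1 b1 + ... + c_3 b3 and solve for the c_i.
Solving this 3x3 system gives c = (-1, -1, 3).
Check: -b1 - b2 + 3b3 = [1, 2, 5].

[-1, -1, 3]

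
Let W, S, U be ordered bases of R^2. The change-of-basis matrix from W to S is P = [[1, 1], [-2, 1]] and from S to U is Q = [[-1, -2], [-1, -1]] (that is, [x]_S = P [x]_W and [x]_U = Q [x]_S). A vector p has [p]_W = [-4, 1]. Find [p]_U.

First [p]_S = P [p]_W = [-3, 9].
Then [p]_U = Q [p]_S = [-15, -6].

[-15, -6]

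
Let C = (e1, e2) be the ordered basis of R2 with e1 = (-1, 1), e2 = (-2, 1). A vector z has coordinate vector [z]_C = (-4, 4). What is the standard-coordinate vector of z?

z = M [z]_C, where M has columns e1, e2.
Carrying out the matrix-vector product, z = (-4, 0).

(-4, 0)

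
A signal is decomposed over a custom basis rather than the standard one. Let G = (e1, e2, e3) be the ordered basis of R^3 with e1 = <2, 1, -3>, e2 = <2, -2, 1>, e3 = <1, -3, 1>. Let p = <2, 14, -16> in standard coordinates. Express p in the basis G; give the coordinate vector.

<4, -2, -2>

Write p = c_1 e1 + ... + c_3 e3 and solve for the c_i.
Row-reducing the augmented matrix [M | p] gives c = (4, -2, -2).
Check: 4e1 - 2e2 - 2e3 = <2, 14, -16>.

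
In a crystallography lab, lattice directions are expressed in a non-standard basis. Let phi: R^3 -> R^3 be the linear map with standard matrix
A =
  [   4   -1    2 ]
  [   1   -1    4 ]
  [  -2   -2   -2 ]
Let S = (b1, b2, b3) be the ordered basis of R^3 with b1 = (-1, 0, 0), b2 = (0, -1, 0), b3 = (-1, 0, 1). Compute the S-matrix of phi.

With P the matrix whose columns are b1, ..., b3, [phi]_S = P^(-1) A P.
Column by column: phi(b1) = A b1 = (-4, -1, 2); its S-coordinates (2, 1, 2) give column 1.
Continuing for each basis vector yields [phi]_S = [[2, -3, 2], [1, -1, -3], [2, 2, 0]].

[[2, -3, 2], [1, -1, -3], [2, 2, 0]]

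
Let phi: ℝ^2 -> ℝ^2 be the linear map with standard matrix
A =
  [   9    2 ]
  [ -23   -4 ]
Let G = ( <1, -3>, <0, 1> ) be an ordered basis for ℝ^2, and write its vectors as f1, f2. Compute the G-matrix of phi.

[[3, 2], [-2, 2]]

Let P have columns f1, f2. Then [phi]_G = P^(-1) A P.
Here det P = 1, so P^(-1) is integer; computing A P first and then P^(-1)(A P) gives [[3, 2], [-2, 2]].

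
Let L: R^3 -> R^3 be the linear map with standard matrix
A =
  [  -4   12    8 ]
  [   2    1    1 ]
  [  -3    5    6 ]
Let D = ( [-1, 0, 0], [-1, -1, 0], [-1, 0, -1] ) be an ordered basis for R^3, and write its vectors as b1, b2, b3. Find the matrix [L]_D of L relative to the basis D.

[[-3, 3, -2], [2, 3, 3], [-3, 2, 3]]

With P the matrix whose columns are b1, ..., b3, [L]_D = P^(-1) A P.
Column by column: L(b1) = A b1 = [4, -2, 3]; its D-coordinates [-3, 2, -3] give column 1.
Continuing for each basis vector yields [L]_D = [[-3, 3, -2], [2, 3, 3], [-3, 2, 3]].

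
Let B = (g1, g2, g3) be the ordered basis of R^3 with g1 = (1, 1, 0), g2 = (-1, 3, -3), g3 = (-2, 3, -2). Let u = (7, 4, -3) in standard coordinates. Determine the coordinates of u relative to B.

(4, 3, -3)

[u]_B is the unique c with M c = u, where M has columns g1, ..., g3.
Solving this 3x3 system gives c = (4, 3, -3).
Check: 4g1 + 3g2 - 3g3 = (7, 4, -3).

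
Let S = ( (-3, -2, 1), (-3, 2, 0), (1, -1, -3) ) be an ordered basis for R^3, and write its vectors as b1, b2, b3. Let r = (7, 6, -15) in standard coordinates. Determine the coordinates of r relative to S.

We seek scalars with c_1 b1 + ... + c_3 b3 = r; equivalently solve M c = r where the columns of M are b1, ..., b3.
Solving this 3x3 system gives c = (-3, 2, 4).
Check: -3b1 + 2b2 + 4b3 = (7, 6, -15).

(-3, 2, 4)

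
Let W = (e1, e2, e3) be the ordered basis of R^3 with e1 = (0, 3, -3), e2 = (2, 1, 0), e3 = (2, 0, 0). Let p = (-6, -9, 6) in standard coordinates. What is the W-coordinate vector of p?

(-2, -3, 0)

[p]_W is the unique c with M c = p, where M has columns e1, ..., e3.
Gaussian elimination on [M | p] yields c = (-2, -3, 0).
Check: -2e1 - 3e2 + 0·e3 = (-6, -9, 6).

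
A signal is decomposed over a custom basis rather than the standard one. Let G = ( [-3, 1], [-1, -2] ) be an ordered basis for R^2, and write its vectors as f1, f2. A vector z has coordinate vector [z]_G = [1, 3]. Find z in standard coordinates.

The coordinates say z = f1 + 3f2; adding the scaled basis vectors gives [-6, -5].

[-6, -5]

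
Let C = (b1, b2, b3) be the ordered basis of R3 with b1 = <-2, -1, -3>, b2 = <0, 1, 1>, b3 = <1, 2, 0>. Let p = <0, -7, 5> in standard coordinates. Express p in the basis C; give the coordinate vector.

<-2, -1, -4>

Write p = c_1 b1 + ... + c_3 b3 and solve for the c_i.
Gaussian elimination on [M | p] yields c = (-2, -1, -4).
Check: -2b1 - b2 - 4b3 = <0, -7, 5>.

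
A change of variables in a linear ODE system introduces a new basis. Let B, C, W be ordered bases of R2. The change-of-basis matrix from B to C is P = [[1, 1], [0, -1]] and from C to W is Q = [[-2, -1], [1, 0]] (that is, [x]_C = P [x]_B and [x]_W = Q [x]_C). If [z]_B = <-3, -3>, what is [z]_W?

Composing the changes, [z]_W = Q P [z]_B.
Q P = [[-2, -1], [1, 1]]; applying this to <-3, -3> gives <9, -6>.

<9, -6>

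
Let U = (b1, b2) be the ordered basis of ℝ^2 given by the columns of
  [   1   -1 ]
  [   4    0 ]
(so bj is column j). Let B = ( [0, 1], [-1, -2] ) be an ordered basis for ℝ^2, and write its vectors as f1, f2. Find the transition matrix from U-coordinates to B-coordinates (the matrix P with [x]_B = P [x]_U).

Take x = bj: its U-coordinates are the j-th standard unit vector, so P e_j — column j of P — equals [bj]_B.
b1 = 2f1 - f2, giving column 1 = [2, -1]; repeating for each j gives P = [[2, 2], [-1, 1]].

[[2, 2], [-1, 1]]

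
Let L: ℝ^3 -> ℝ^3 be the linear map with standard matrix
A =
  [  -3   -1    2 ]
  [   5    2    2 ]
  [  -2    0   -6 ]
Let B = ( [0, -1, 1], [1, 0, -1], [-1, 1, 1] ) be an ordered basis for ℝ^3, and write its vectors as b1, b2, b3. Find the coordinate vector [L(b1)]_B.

[-3, 0, -3]

Column 1 of [L]_B is the B-coordinate vector of L(b1).
In standard coordinates L(b1) = A b1 = [3, 0, -6].
Converting to B: [3, 0, -6] = -3b1 + 0·b2 - 3b3, so the coordinate vector is [-3, 0, -3].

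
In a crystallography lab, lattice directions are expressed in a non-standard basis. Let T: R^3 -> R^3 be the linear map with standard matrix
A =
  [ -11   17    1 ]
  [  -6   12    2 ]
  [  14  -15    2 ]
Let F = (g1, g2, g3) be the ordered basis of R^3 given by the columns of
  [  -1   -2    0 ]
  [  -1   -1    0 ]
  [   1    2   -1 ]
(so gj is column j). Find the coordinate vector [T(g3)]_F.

<3, -1, 3>

Column 3 of [T]_F is the F-coordinate vector of T(g3).
In standard coordinates T(g3) = A g3 = <-1, -2, -2>.
Converting to F: <-1, -2, -2> = 3g1 - g2 + 3g3, so the coordinate vector is <3, -1, 3>.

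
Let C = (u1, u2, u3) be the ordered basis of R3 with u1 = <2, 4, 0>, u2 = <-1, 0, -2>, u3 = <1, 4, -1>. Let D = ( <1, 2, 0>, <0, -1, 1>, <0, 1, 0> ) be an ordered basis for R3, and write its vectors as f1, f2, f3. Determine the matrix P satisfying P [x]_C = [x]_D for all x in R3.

Take x = uj: its C-coordinates are the j-th standard unit vector, so P e_j — column j of P — equals [uj]_D.
u1 = 2f1 + 0·f2 + 0·f3, giving column 1 = <2, 0, 0>; repeating for each j gives P = [[2, -1, 1], [0, -2, -1], [0, 0, 1]].

[[2, -1, 1], [0, -2, -1], [0, 0, 1]]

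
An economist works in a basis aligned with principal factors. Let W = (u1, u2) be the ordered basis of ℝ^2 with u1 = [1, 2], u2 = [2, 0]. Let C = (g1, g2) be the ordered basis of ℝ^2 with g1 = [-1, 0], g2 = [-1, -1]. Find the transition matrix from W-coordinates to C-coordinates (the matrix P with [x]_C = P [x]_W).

[[1, -2], [-2, 0]]

Column j of P is [uj]_C, since P maps W-coordinates to C-coordinates.
Expressing u1 in C: u1 = g1 - 2g2, so column 1 of P is [1, -2].
Doing the same for each uj gives P = [[1, -2], [-2, 0]].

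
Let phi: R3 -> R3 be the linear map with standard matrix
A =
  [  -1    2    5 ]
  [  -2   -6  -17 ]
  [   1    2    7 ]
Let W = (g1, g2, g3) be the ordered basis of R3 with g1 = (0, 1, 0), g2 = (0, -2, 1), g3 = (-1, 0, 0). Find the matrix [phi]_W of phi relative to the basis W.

With P the matrix whose columns are g1, ..., g3, [phi]_W = P^(-1) A P.
Column by column: phi(g1) = A g1 = (2, -6, 2); its W-coordinates (-2, 2, -2) give column 1.
Continuing for each basis vector yields [phi]_W = [[-2, 1, 0], [2, 3, -1], [-2, -1, -1]].

[[-2, 1, 0], [2, 3, -1], [-2, -1, -1]]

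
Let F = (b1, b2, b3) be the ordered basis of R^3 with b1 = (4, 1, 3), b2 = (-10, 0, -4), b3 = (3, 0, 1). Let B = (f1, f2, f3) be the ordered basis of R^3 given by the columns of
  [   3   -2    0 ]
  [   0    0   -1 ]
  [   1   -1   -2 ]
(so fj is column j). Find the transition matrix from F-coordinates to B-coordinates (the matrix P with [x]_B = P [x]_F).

Take x = bj: its F-coordinates are the j-th standard unit vector, so P e_j — column j of P — equals [bj]_B.
b1 = 2f1 + f2 - f3, giving column 1 = (2, 1, -1); repeating for each j gives P = [[2, -2, 1], [1, 2, 0], [-1, 0, 0]].

[[2, -2, 1], [1, 2, 0], [-1, 0, 0]]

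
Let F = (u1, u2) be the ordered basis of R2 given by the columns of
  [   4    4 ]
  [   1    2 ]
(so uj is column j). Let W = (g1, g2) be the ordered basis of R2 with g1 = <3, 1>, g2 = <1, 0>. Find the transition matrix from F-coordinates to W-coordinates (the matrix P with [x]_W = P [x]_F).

[[1, 2], [1, -2]]

Let M have columns uj and N have columns gj. Then for every x, N [x]_W = x = M [x]_F, so P = N^(-1) M.
Since det N = -1, N^(-1) has integer entries; multiplying gives P = [[1, 2], [1, -2]].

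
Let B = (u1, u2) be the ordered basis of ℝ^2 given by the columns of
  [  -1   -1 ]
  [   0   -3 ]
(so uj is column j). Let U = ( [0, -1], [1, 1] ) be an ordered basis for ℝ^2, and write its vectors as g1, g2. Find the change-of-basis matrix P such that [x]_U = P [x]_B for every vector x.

[[-1, 2], [-1, -1]]

Let M have columns uj and N have columns gj. Then for every x, N [x]_U = x = M [x]_B, so P = N^(-1) M.
Since det N = 1, N^(-1) has integer entries; multiplying gives P = [[-1, 2], [-1, -1]].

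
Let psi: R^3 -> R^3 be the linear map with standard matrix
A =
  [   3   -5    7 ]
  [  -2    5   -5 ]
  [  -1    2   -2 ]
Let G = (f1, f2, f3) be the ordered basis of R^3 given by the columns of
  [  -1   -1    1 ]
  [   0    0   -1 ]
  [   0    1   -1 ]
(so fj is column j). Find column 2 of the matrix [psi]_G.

<-3, 2, 3>

Compute psi(f2) = A f2 = <4, -3, -1> in standard coordinates.
Then write this in G-coordinates: solve for y in y_1 f1 + ... + y_3 f3 = <4, -3, -1>.
This gives y = <-3, 2, 3>, which is column 2 of [psi]_G.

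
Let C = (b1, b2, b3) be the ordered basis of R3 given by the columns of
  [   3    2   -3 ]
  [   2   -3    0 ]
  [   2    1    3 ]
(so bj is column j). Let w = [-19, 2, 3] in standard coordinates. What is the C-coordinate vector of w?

[-2, -2, 3]

We seek scalars with c_1 b1 + ... + c_3 b3 = w; equivalently solve M c = w where the columns of M are b1, ..., b3.
Gaussian elimination on [M | w] yields c = (-2, -2, 3).
Check: -2b1 - 2b2 + 3b3 = [-19, 2, 3].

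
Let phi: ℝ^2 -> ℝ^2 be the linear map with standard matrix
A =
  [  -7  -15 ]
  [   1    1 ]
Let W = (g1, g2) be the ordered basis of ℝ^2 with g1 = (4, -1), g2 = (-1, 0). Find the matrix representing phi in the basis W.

[[-3, 1], [1, -3]]

The j-th column of [phi]_W is [phi(gj)]_W.
phi(g1) = A g1 = (-13, 3) = -3g1 + g2, so column 1 is (-3, 1).
Repeating for g2 and assembling the columns gives [[-3, 1], [1, -3]].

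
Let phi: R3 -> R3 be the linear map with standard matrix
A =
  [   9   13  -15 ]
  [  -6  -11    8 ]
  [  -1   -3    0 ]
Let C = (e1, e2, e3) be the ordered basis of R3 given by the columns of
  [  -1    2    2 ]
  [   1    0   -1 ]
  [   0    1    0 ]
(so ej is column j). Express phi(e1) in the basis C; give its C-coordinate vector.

<-2, -2, 3>

Column 1 of [phi]_C is the C-coordinate vector of phi(e1).
In standard coordinates phi(e1) = A e1 = <4, -5, -2>.
Converting to C: <4, -5, -2> = -2e1 - 2e2 + 3e3, so the coordinate vector is <-2, -2, 3>.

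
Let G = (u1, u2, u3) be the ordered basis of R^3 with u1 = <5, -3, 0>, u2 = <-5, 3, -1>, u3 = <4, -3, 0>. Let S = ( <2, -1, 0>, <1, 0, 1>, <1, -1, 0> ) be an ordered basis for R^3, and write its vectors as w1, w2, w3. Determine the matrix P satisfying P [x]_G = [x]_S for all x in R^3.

Let M have columns uj and N have columns wj. Then for every x, N [x]_S = x = M [x]_G, so P = N^(-1) M.
Since det N = 1, N^(-1) has integer entries; multiplying gives P = [[2, -1, 1], [0, -1, 0], [1, -2, 2]].

[[2, -1, 1], [0, -1, 0], [1, -2, 2]]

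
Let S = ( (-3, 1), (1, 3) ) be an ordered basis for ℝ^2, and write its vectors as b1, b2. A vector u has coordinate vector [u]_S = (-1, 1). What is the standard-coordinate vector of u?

(4, 2)

The coordinates say u = -b1 + b2; adding the scaled basis vectors gives (4, 2).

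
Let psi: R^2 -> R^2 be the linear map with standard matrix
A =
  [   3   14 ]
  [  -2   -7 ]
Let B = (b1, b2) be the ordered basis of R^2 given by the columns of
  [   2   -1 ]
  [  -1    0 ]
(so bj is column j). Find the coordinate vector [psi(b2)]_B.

<-2, -1>

Column 2 of [psi]_B is the B-coordinate vector of psi(b2).
In standard coordinates psi(b2) = A b2 = <-3, 2>.
Converting to B: <-3, 2> = -2b1 - b2, so the coordinate vector is <-2, -1>.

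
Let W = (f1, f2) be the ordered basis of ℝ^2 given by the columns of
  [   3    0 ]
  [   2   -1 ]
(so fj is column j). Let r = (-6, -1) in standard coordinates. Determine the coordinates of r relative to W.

We seek scalars with c_1 f1 + c_2 f2 = r; equivalently solve M c = r where the columns of M are f1, f2.
System: 3c_1 + 0c_2 = -6, 2c_1 - c_2 = -1; solving gives c_1 = -2, c_2 = -3.
Check: -2f1 - 3f2 = (-6, -1).

(-2, -3)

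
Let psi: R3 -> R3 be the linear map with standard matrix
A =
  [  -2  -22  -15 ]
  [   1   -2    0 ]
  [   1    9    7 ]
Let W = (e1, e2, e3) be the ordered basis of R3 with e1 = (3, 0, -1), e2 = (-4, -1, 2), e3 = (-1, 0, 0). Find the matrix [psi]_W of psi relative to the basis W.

With P the matrix whose columns are e1, ..., e3, [psi]_W = P^(-1) A P.
Column by column: psi(e1) = A e1 = (9, 3, -4); its W-coordinates (-2, -3, -3) give column 1.
Continuing for each basis vector yields [psi]_W = [[-2, 3, 3], [-3, 2, 1], [-3, 1, 3]].

[[-2, 3, 3], [-3, 2, 1], [-3, 1, 3]]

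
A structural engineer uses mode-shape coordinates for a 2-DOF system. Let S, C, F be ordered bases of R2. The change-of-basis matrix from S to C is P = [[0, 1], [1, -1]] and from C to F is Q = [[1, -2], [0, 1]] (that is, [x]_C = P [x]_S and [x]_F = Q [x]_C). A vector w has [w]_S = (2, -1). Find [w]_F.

(-7, 3)

First [w]_C = P [w]_S = (-1, 3).
Then [w]_F = Q [w]_C = (-7, 3).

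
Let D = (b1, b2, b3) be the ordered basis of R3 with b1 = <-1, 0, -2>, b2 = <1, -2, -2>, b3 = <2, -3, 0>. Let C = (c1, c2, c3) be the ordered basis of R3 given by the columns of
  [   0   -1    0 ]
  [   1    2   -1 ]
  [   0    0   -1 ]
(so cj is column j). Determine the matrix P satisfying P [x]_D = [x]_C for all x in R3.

Take x = bj: its D-coordinates are the j-th standard unit vector, so P e_j — column j of P — equals [bj]_C.
b1 = 0·c1 + c2 + 2c3, giving column 1 = <0, 1, 2>; repeating for each j gives P = [[0, 2, 1], [1, -1, -2], [2, 2, 0]].

[[0, 2, 1], [1, -1, -2], [2, 2, 0]]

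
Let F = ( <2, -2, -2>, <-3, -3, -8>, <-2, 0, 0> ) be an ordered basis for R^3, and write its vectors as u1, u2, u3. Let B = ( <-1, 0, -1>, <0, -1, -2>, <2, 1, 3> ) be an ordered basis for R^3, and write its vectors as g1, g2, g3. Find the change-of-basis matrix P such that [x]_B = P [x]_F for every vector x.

[[-2, 1, -2], [2, 2, -2], [0, -1, -2]]

Column j of P is [uj]_B, since P maps F-coordinates to B-coordinates.
Expressing u1 in B: u1 = -2g1 + 2g2 + 0·g3, so column 1 of P is <-2, 2, 0>.
Doing the same for each uj gives P = [[-2, 1, -2], [2, 2, -2], [0, -1, -2]].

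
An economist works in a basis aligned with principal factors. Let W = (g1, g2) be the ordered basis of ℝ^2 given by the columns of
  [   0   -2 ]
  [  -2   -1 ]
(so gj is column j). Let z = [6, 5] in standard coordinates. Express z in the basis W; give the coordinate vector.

Write z = c_1 g1 + c_2 g2 and solve for the c_i.
System: 0c_1 - 2c_2 = 6, -2c_1 - c_2 = 5; solving gives c_1 = -1, c_2 = -3.
Check: -g1 - 3g2 = [6, 5].

[-1, -3]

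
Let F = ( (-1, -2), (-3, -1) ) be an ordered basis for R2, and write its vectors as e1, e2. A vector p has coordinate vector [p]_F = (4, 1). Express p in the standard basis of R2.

(-7, -9)

The coordinates say p = 4e1 + e2; adding the scaled basis vectors gives (-7, -9).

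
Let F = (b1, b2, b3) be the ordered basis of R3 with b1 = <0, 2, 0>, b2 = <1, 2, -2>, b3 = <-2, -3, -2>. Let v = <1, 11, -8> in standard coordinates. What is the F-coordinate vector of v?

We seek scalars with c_1 b1 + ... + c_3 b3 = v; equivalently solve M c = v where the columns of M are b1, ..., b3.
Row-reducing the augmented matrix [M | v] gives c = (4, 3, 1).
Check: 4b1 + 3b2 + b3 = <1, 11, -8>.

<4, 3, 1>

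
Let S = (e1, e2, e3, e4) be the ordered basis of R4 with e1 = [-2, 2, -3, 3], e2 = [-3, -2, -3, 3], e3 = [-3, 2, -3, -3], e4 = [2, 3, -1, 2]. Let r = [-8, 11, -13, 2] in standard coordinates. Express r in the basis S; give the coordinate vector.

We seek scalars with c_1 e1 + ... + c_4 e4 = r; equivalently solve M c = r where the columns of M are e1, ..., e4.
Solving this 4x4 system gives c = (2, 0, 2, 1).
Check: 2e1 + 0·e2 + 2e3 + e4 = [-8, 11, -13, 2].

[2, 0, 2, 1]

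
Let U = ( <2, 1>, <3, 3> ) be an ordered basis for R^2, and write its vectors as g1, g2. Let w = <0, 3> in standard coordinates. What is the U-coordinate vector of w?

<-3, 2>

[w]_U is the unique c with M c = w, where M has columns g1, g2.
System: 2c_1 + 3c_2 = 0, c_1 + 3c_2 = 3; solving gives c_1 = -3, c_2 = 2.
Check: -3g1 + 2g2 = <0, 3>.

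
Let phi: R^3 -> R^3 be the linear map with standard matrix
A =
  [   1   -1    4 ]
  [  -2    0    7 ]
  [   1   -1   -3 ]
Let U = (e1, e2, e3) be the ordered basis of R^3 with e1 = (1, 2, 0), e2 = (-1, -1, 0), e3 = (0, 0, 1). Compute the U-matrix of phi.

Let P have columns e1, ..., e3. Then [phi]_U = P^(-1) A P.
Here det P = 1, so P^(-1) is integer; computing A P first and then P^(-1)(A P) gives [[-1, 2, 3], [0, 2, -1], [-1, 0, -3]].

[[-1, 2, 3], [0, 2, -1], [-1, 0, -3]]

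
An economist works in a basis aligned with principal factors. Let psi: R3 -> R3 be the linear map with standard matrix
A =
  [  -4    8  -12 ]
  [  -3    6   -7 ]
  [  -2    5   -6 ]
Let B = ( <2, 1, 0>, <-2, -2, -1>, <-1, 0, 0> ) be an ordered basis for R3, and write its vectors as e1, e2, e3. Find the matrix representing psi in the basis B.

[[-2, 1, -1], [-1, 0, -2], [-2, -2, -2]]

Let P have columns e1, ..., e3. Then [psi]_B = P^(-1) A P.
Here det P = 1, so P^(-1) is integer; computing A P first and then P^(-1)(A P) gives [[-2, 1, -1], [-1, 0, -2], [-2, -2, -2]].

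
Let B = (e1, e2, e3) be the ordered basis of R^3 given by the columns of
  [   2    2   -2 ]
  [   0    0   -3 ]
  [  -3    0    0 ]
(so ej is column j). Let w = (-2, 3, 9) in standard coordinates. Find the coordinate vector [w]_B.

We seek scalars with c_1 e1 + ... + c_3 e3 = w; equivalently solve M c = w where the columns of M are e1, ..., e3.
Solving this 3x3 system gives c = (-3, 1, -1).
Check: -3e1 + e2 - e3 = (-2, 3, 9).

(-3, 1, -1)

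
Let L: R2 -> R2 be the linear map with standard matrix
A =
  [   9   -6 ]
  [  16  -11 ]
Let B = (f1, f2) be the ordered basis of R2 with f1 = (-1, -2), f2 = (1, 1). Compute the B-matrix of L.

[[-3, -2], [0, 1]]

The j-th column of [L]_B is [L(fj)]_B.
L(f1) = A f1 = (3, 6) = -3f1 + 0·f2, so column 1 is (-3, 0).
Repeating for f2 and assembling the columns gives [[-3, -2], [0, 1]].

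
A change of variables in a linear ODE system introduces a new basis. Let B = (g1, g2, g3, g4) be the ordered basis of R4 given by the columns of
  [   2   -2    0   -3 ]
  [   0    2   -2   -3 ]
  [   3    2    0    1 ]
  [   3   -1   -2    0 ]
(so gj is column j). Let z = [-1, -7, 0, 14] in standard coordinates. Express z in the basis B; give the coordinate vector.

[1, -3, -4, 3]

Write z = c_1 g1 + ... + c_4 g4 and solve for the c_i.
Row-reducing the augmented matrix [M | z] gives c = (1, -3, -4, 3).
Check: g1 - 3g2 - 4g3 + 3g4 = [-1, -7, 0, 14].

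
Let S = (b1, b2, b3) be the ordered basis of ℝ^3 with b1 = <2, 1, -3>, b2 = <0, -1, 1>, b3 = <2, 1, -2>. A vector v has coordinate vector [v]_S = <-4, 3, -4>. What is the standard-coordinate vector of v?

The coordinates say v = -4b1 + 3b2 - 4b3; adding the scaled basis vectors gives <-16, -11, 23>.

<-16, -11, 23>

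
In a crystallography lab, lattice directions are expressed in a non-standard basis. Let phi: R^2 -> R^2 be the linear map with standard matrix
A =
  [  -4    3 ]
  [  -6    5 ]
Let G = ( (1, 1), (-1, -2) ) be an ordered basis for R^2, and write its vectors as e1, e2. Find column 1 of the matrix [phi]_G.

(-1, 0)

Compute phi(e1) = A e1 = (-1, -1) in standard coordinates.
Then write this in G-coordinates: solve for y in y_1 e1 + y_2 e2 = (-1, -1).
This gives y = (-1, 0), which is column 1 of [phi]_G.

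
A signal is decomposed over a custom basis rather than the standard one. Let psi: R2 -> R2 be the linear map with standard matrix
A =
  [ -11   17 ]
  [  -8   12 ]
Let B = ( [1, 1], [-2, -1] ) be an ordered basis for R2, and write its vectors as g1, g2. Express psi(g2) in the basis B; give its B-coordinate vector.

[3, -1]

Column 2 of [psi]_B is the B-coordinate vector of psi(g2).
In standard coordinates psi(g2) = A g2 = [5, 4].
Converting to B: [5, 4] = 3g1 - g2, so the coordinate vector is [3, -1].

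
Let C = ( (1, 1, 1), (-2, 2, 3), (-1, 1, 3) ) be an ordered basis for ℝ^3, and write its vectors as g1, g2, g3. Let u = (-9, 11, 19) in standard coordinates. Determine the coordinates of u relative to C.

We seek scalars with c_1 g1 + ... + c_3 g3 = u; equivalently solve M c = u where the columns of M are g1, ..., g3.
Gaussian elimination on [M | u] yields c = (1, 4, 2).
Check: g1 + 4g2 + 2g3 = (-9, 11, 19).

(1, 4, 2)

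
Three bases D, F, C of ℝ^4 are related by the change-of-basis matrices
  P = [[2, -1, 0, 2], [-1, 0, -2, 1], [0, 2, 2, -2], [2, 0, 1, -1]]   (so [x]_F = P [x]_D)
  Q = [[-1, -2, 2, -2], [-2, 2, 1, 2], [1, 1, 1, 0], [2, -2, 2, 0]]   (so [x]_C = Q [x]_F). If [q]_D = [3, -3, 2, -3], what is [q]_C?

[3, 0, -3, 34]

Apply P to get F-coordinates [3, -10, 4, 11], then Q to get C-coordinates.
The result is [q]_C = [3, 0, -3, 34].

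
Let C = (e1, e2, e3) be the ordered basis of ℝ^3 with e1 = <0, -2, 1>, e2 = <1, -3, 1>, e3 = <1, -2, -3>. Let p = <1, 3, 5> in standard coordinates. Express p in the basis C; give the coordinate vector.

<-4, 3, -2>

Write p = c_1 e1 + ... + c_3 e3 and solve for the c_i.
Row-reducing the augmented matrix [M | p] gives c = (-4, 3, -2).
Check: -4e1 + 3e2 - 2e3 = <1, 3, 5>.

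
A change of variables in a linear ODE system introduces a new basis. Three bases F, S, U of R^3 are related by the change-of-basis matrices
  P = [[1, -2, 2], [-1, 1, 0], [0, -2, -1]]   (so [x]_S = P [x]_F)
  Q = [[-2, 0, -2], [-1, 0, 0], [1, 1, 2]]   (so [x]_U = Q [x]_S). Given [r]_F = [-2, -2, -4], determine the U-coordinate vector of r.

Composing the changes, [r]_U = Q P [r]_F.
Q P = [[-2, 8, -2], [-1, 2, -2], [0, -5, 0]]; applying this to [-2, -2, -4] gives [-4, 6, 10].

[-4, 6, 10]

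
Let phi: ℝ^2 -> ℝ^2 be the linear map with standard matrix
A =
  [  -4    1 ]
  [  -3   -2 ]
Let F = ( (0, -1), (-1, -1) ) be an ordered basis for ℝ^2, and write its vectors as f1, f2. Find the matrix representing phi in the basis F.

With P the matrix whose columns are f1, f2, [phi]_F = P^(-1) A P.
Column by column: phi(f1) = A f1 = (-1, 2); its F-coordinates (-3, 1) give column 1.
Continuing for each basis vector yields [phi]_F = [[-3, -2], [1, -3]].

[[-3, -2], [1, -3]]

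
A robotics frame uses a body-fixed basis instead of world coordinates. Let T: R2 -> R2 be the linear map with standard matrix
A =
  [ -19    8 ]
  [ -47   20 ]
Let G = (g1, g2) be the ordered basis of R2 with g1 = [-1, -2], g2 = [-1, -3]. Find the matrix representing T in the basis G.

The j-th column of [T]_G is [T(gj)]_G.
T(g1) = A g1 = [3, 7] = -2g1 - g2, so column 1 is [-2, -1].
Repeating for g2 and assembling the columns gives [[-2, 2], [-1, 3]].

[[-2, 2], [-1, 3]]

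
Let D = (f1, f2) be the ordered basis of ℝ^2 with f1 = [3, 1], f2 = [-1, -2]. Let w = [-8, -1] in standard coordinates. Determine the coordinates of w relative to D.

[-3, -1]

We seek scalars with c_1 f1 + c_2 f2 = w; equivalently solve M c = w where the columns of M are f1, f2.
System: 3c_1 - c_2 = -8, c_1 - 2c_2 = -1; solving gives c_1 = -3, c_2 = -1.
Check: -3f1 - f2 = [-8, -1].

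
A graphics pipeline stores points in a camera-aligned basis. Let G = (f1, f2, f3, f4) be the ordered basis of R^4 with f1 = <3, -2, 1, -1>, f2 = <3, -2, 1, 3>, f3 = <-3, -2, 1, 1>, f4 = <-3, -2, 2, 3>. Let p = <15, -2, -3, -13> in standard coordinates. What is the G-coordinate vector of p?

We seek scalars with c_1 f1 + ... + c_4 f4 = p; equivalently solve M c = p where the columns of M are f1, ..., f4.
Gaussian elimination on [M | p] yields c = (3, 0, 2, -4).
Check: 3f1 + 0·f2 + 2f3 - 4f4 = <15, -2, -3, -13>.

<3, 0, 2, -4>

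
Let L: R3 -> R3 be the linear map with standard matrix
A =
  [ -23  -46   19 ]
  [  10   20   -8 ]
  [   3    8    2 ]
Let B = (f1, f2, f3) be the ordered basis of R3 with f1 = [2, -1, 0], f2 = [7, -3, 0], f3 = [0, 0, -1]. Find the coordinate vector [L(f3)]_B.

[1, -3, 2]

Column 3 of [L]_B is the B-coordinate vector of L(f3).
In standard coordinates L(f3) = A f3 = [-19, 8, -2].
Converting to B: [-19, 8, -2] = f1 - 3f2 + 2f3, so the coordinate vector is [1, -3, 2].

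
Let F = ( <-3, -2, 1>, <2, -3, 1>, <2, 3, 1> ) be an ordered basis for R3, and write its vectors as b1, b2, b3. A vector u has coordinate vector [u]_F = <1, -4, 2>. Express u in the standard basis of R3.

The coordinates say u = b1 - 4b2 + 2b3; adding the scaled basis vectors gives <-7, 16, -1>.

<-7, 16, -1>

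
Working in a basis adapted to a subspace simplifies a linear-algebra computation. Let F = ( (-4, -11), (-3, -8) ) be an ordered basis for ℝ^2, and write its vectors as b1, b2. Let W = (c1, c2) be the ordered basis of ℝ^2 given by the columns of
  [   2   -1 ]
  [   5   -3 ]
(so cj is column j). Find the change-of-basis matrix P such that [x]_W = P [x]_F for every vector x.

[[-1, -1], [2, 1]]

Column j of P is [bj]_W, since P maps F-coordinates to W-coordinates.
Expressing b1 in W: b1 = -c1 + 2c2, so column 1 of P is (-1, 2).
Doing the same for each bj gives P = [[-1, -1], [2, 1]].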